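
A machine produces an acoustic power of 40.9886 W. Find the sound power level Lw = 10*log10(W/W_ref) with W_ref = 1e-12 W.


W / W_ref = 40.9886 / 1e-12 = 4.09886e+13
Lw = 10 * log10(4.09886e+13) = 136.13 dB


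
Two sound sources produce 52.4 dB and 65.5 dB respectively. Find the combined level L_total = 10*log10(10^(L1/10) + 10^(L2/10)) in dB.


10^(52.4/10) = 173780
10^(65.5/10) = 3.54813e+06
Sum = 173780 + 3.54813e+06 = 3.72191e+06
L_total = 10*log10(3.72191e+06) = 65.708 dB


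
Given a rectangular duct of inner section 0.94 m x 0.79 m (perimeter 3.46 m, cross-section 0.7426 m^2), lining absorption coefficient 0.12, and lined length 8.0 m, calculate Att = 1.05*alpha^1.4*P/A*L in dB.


alpha^1.4 = 0.12^1.4 = 0.0513871
Attenuation rate = 1.05 * alpha^1.4 * P / A
= 1.05 * 0.0513871 * 3.46 / 0.7426 = 0.2514 dB/m
Total Att = 0.2514 * 8.0 = 2.0112 dB


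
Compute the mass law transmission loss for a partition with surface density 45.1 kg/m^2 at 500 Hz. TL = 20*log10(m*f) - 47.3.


m * f = 45.1 * 500 = 22550
20*log10(22550) = 87.0629 dB
TL = 87.0629 - 47.3 = 39.763 dB


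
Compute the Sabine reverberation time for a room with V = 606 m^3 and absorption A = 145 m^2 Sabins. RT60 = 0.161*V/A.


RT60 = 0.161 * 606 / 145 = 0.67287 s


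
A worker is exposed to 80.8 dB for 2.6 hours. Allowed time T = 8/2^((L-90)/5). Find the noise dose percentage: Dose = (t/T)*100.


T_allowed = 8 / 2^((80.8 - 90)/5) = 28.6408 hr
Dose = 2.6 / 28.6408 * 100 = 9.078 %


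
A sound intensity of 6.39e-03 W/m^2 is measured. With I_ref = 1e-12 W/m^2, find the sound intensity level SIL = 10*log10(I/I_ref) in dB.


I / I_ref = 6.39e-03 / 1e-12 = 6.39e+09
SIL = 10 * log10(6.39e+09) = 98.055 dB


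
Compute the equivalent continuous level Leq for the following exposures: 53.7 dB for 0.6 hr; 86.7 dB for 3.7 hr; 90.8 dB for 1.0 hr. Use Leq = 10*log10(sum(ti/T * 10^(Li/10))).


T_total = 0.6 + 3.7 + 1.0 = 5.3 hr
(0.6/5.3) * 10^(53.7/10) = 26538.4
(3.7/5.3) * 10^(86.7/10) = 3.26532e+08
(1.0/5.3) * 10^(90.8/10) = 2.26842e+08
Sum = 26538.4 + 3.26532e+08 + 2.26842e+08 = 5.53401e+08
Leq = 10*log10(5.53401e+08) = 87.43 dB


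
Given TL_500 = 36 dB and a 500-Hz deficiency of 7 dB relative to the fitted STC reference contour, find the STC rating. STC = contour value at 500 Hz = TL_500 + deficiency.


By ASTM E413, STC = value of the fitted reference contour at 500 Hz.
Contour value at 500 Hz = TL_500 + deficiency = 36 + 7 = 43
STC = 43


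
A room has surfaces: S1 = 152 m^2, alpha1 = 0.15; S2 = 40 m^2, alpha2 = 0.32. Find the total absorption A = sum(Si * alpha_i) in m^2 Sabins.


152 * 0.15 = 22.8
40 * 0.32 = 12.8
A_total = 22.8 + 12.8 = 35.6 m^2


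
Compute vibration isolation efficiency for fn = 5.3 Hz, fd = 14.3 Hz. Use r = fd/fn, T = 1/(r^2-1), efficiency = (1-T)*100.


r = 14.3 / 5.3 = 2.69811
r^2 - 1 = 2.69811^2 - 1 = 6.2798
T = 1/6.2798 = 0.159241
Efficiency = (1 - 0.159241)*100 = 84.076 %


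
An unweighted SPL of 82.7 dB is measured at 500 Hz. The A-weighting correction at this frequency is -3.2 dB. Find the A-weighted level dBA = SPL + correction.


A-weighting table: 500 Hz -> -3.2 dB correction
SPL_A = SPL + correction = 82.7 + (-3.2) = 79.5 dBA


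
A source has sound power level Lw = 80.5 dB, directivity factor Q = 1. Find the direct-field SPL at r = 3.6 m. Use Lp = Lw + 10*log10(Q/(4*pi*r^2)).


4*pi*r^2 = 4*pi*3.6^2 = 162.86 m^2
Q / (4*pi*r^2) = 1 / 162.86 = 0.00614024
Lp = 80.5 + 10*log10(0.00614024) = 58.382 dB


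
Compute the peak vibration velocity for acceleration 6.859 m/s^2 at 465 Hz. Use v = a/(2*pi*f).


omega = 2*pi*f = 2*pi*465 = 2921.68 rad/s
v = a / omega = 6.859 / 2921.68 = 0.0023476 m/s


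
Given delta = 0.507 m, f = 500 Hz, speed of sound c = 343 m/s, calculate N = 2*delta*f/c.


N = 2*delta*f/c = 2*delta/lambda, where lambda = c/f
lambda = 343 / 500 = 0.686 m
N = 2 * 0.507 / 0.686 = 1.4781


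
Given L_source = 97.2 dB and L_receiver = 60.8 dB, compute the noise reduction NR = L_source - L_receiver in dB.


NR = L_source - L_receiver (difference between source and receiving room levels)
NR = 97.2 - 60.8 = 36.4 dB


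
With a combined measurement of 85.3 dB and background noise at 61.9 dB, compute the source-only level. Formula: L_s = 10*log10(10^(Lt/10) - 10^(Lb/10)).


10^(85.3/10) = 3.38844e+08
10^(61.9/10) = 1.54882e+06
Difference = 3.38844e+08 - 1.54882e+06 = 3.37295e+08
L_source = 10*log10(3.37295e+08) = 85.28 dB


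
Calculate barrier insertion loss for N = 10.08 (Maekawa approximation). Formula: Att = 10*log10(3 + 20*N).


3 + 20*N = 3 + 20*10.08 = 204.6
Att = 10*log10(204.6) = 23.109 dB


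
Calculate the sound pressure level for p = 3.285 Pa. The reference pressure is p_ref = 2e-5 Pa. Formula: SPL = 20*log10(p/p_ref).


p / p_ref = 3.285 / 2e-5 = 164250
SPL = 20 * log10(164250) = 104.31 dB


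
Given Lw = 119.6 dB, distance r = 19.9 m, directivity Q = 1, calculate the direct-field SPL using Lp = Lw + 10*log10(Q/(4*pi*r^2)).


4*pi*r^2 = 4*pi*19.9^2 = 4976.41 m^2
Q / (4*pi*r^2) = 1 / 4976.41 = 0.000200948
Lp = 119.6 + 10*log10(0.000200948) = 82.631 dB


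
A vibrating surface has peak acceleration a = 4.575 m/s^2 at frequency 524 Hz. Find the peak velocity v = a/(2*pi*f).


omega = 2*pi*f = 2*pi*524 = 3292.39 rad/s
v = a / omega = 4.575 / 3292.39 = 0.0013896 m/s


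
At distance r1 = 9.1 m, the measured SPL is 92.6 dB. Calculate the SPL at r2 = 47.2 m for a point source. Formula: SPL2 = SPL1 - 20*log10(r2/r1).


r2/r1 = 47.2/9.1 = 5.18681
Correction = 20*log10(5.18681) = 14.298 dB
SPL2 = 92.6 - 14.298 = 78.302 dB


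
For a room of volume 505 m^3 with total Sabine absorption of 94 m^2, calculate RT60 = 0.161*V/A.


RT60 = 0.161 * 505 / 94 = 0.86495 s


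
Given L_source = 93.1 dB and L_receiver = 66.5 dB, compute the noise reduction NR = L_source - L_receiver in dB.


NR = L_source - L_receiver (difference between source and receiving room levels)
NR = 93.1 - 66.5 = 26.6 dB


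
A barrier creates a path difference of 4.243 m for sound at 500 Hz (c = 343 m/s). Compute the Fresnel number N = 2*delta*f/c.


N = 2*delta*f/c = 2*delta/lambda, where lambda = c/f
lambda = 343 / 500 = 0.686 m
N = 2 * 4.243 / 0.686 = 12.37


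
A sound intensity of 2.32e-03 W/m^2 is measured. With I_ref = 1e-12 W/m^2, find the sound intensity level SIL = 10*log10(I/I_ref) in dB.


I / I_ref = 2.32e-03 / 1e-12 = 2.32e+09
SIL = 10 * log10(2.32e+09) = 93.655 dB


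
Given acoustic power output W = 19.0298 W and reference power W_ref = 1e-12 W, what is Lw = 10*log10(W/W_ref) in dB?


W / W_ref = 19.0298 / 1e-12 = 1.90298e+13
Lw = 10 * log10(1.90298e+13) = 132.79 dB


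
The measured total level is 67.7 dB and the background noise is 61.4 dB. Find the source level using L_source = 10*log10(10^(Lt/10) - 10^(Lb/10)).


10^(67.7/10) = 5.88844e+06
10^(61.4/10) = 1.38038e+06
Difference = 5.88844e+06 - 1.38038e+06 = 4.50806e+06
L_source = 10*log10(4.50806e+06) = 66.54 dB


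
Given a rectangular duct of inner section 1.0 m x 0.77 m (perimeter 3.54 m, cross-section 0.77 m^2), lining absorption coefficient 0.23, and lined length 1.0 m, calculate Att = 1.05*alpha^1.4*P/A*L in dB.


alpha^1.4 = 0.23^1.4 = 0.127767
Attenuation rate = 1.05 * alpha^1.4 * P / A
= 1.05 * 0.127767 * 3.54 / 0.77 = 0.616766 dB/m
Total Att = 0.616766 * 1.0 = 0.61677 dB


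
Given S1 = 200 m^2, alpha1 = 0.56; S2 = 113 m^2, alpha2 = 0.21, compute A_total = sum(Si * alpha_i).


200 * 0.56 = 112
113 * 0.21 = 23.73
A_total = 112 + 23.73 = 135.73 m^2


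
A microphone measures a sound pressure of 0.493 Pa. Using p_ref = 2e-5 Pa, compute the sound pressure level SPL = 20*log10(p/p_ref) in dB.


p / p_ref = 0.493 / 2e-5 = 24650
SPL = 20 * log10(24650) = 87.836 dB


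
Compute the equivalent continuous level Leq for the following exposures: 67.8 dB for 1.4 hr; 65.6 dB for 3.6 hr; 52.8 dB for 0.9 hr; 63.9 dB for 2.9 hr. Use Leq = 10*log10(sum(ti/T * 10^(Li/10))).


T_total = 1.4 + 3.6 + 0.9 + 2.9 = 8.8 hr
(1.4/8.8) * 10^(67.8/10) = 958618
(3.6/8.8) * 10^(65.6/10) = 1.48532e+06
(0.9/8.8) * 10^(52.8/10) = 19487.7
(2.9/8.8) * 10^(63.9/10) = 808938
Sum = 958618 + 1.48532e+06 + 19487.7 + 808938 = 3.27236e+06
Leq = 10*log10(3.27236e+06) = 65.149 dB


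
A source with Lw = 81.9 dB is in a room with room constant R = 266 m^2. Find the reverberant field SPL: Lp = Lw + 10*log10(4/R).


4/R = 4/266 = 0.0150376
Lp = 81.9 + 10*log10(0.0150376) = 63.672 dB


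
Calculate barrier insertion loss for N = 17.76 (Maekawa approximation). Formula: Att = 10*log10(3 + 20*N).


3 + 20*N = 3 + 20*17.76 = 358.2
Att = 10*log10(358.2) = 25.541 dB


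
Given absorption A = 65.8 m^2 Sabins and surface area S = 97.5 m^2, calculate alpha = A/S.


Absorption coefficient = absorbed power / incident power
alpha = A / S = 65.8 / 97.5 = 0.67487


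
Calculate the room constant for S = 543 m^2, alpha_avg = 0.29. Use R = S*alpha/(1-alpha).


R = 543 * 0.29 / (1 - 0.29) = 221.79 m^2


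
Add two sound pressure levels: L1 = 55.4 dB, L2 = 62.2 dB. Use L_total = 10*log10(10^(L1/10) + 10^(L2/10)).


10^(55.4/10) = 346737
10^(62.2/10) = 1.65959e+06
Sum = 346737 + 1.65959e+06 = 2.00633e+06
L_total = 10*log10(2.00633e+06) = 63.024 dB


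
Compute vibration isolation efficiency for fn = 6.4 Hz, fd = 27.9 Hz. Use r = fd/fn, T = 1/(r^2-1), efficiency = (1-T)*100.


r = 27.9 / 6.4 = 4.35937
r^2 - 1 = 4.35937^2 - 1 = 18.0041
T = 1/18.0041 = 0.0555429
Efficiency = (1 - 0.0555429)*100 = 94.446 %


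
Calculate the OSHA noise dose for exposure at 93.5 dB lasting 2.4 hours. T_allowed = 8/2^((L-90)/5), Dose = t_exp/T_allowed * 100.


T_allowed = 8 / 2^((93.5 - 90)/5) = 4.92458 hr
Dose = 2.4 / 4.92458 * 100 = 48.735 %


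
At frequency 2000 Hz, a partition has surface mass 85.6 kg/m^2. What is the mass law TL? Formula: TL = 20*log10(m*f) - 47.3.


m * f = 85.6 * 2000 = 171200
20*log10(171200) = 104.67 dB
TL = 104.67 - 47.3 = 57.37 dB


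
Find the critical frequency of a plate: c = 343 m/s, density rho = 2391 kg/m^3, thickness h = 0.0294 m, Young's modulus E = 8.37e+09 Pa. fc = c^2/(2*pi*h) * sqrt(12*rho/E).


12*rho/E = 12*2391/8.37e+09 = 3.42796e-06
sqrt(12*rho/E) = sqrt(3.42796e-06) = 0.00185148
c^2/(2*pi*h) = 343^2/(2*pi*0.0294) = 636885
fc = 636885 * 0.00185148 = 1179.2 Hz


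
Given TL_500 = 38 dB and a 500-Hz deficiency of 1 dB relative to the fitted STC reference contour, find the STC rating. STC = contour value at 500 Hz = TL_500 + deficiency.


By ASTM E413, STC = value of the fitted reference contour at 500 Hz.
Contour value at 500 Hz = TL_500 + deficiency = 38 + 1 = 39
STC = 39


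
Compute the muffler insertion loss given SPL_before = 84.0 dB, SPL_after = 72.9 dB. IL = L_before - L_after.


Insertion loss = SPL without muffler - SPL with muffler
IL = 84.0 - 72.9 = 11.1 dB


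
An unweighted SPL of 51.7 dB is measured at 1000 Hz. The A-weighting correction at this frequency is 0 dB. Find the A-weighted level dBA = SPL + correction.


A-weighting table: 1000 Hz -> 0 dB correction
SPL_A = SPL + correction = 51.7 + (0) = 51.7 dBA


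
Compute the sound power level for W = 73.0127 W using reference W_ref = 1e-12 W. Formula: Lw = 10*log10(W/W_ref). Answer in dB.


W / W_ref = 73.0127 / 1e-12 = 7.30127e+13
Lw = 10 * log10(7.30127e+13) = 138.63 dB


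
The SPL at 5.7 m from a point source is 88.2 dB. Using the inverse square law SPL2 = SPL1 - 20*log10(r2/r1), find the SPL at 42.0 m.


r2/r1 = 42.0/5.7 = 7.36842
Correction = 20*log10(7.36842) = 17.3475 dB
SPL2 = 88.2 - 17.3475 = 70.853 dB


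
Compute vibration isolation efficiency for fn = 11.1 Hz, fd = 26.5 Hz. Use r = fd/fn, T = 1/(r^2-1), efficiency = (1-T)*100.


r = 26.5 / 11.1 = 2.38739
r^2 - 1 = 2.38739^2 - 1 = 4.69963
T = 1/4.69963 = 0.212783
Efficiency = (1 - 0.212783)*100 = 78.722 %


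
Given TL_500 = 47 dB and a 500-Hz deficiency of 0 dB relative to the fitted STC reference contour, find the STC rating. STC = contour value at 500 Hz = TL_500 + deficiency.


By ASTM E413, STC = value of the fitted reference contour at 500 Hz.
Contour value at 500 Hz = TL_500 + deficiency = 47 + 0 = 47
STC = 47


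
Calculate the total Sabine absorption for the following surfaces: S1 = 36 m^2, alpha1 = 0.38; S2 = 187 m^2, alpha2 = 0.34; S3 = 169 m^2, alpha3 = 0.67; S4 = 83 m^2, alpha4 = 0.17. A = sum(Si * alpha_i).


36 * 0.38 = 13.68
187 * 0.34 = 63.58
169 * 0.67 = 113.23
83 * 0.17 = 14.11
A_total = 13.68 + 63.58 + 113.23 + 14.11 = 204.6 m^2


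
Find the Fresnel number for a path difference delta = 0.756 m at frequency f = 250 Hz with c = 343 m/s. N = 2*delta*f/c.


N = 2*delta*f/c = 2*delta/lambda, where lambda = c/f
lambda = 343 / 250 = 1.372 m
N = 2 * 0.756 / 1.372 = 1.102


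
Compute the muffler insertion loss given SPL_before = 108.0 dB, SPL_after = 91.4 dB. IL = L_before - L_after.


Insertion loss = SPL without muffler - SPL with muffler
IL = 108.0 - 91.4 = 16.6 dB


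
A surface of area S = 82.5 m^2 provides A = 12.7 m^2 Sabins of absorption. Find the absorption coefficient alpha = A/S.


Absorption coefficient = absorbed power / incident power
alpha = A / S = 12.7 / 82.5 = 0.15394


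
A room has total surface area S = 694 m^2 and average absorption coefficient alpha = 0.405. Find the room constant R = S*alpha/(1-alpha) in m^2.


R = 694 * 0.405 / (1 - 0.405) = 472.39 m^2


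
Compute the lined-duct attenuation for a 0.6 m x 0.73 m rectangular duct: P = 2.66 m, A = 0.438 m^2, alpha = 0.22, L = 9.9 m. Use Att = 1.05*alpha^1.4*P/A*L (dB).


alpha^1.4 = 0.22^1.4 = 0.120058
Attenuation rate = 1.05 * alpha^1.4 * P / A
= 1.05 * 0.120058 * 2.66 / 0.438 = 0.765575 dB/m
Total Att = 0.765575 * 9.9 = 7.5792 dB


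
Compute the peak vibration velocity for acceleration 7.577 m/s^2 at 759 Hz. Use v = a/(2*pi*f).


omega = 2*pi*f = 2*pi*759 = 4768.94 rad/s
v = a / omega = 7.577 / 4768.94 = 0.0015888 m/s


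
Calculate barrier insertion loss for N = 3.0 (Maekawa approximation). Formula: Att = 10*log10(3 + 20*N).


3 + 20*N = 3 + 20*3.0 = 63
Att = 10*log10(63) = 17.993 dB


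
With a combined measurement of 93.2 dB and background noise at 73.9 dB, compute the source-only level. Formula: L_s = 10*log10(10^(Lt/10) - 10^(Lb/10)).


10^(93.2/10) = 2.0893e+09
10^(73.9/10) = 2.45471e+07
Difference = 2.0893e+09 - 2.45471e+07 = 2.06475e+09
L_source = 10*log10(2.06475e+09) = 93.149 dB


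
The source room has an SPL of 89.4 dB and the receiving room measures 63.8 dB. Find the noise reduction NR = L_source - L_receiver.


NR = L_source - L_receiver (difference between source and receiving room levels)
NR = 89.4 - 63.8 = 25.6 dB


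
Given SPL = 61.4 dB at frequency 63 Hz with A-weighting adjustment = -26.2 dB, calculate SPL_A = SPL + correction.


A-weighting table: 63 Hz -> -26.2 dB correction
SPL_A = SPL + correction = 61.4 + (-26.2) = 35.2 dBA


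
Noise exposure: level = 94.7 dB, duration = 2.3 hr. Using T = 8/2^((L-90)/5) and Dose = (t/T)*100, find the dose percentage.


T_allowed = 8 / 2^((94.7 - 90)/5) = 4.16986 hr
Dose = 2.3 / 4.16986 * 100 = 55.158 %


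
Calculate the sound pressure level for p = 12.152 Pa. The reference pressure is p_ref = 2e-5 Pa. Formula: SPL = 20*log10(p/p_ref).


p / p_ref = 12.152 / 2e-5 = 607600
SPL = 20 * log10(607600) = 115.67 dB


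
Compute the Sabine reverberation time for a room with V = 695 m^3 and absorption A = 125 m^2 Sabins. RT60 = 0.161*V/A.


RT60 = 0.161 * 695 / 125 = 0.89516 s


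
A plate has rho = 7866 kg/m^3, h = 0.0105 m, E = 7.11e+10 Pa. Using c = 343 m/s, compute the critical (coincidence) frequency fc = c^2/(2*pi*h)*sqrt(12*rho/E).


12*rho/E = 12*7866/7.11e+10 = 1.32759e-06
sqrt(12*rho/E) = sqrt(1.32759e-06) = 0.00115221
c^2/(2*pi*h) = 343^2/(2*pi*0.0105) = 1.78328e+06
fc = 1.78328e+06 * 0.00115221 = 2054.7 Hz


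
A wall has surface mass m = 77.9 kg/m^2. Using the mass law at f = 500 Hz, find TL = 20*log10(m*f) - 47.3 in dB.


m * f = 77.9 * 500 = 38950
20*log10(38950) = 91.8101 dB
TL = 91.8101 - 47.3 = 44.51 dB


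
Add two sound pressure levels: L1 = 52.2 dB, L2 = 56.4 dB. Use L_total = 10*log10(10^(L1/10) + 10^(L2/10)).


10^(52.2/10) = 165959
10^(56.4/10) = 436516
Sum = 165959 + 436516 = 602475
L_total = 10*log10(602475) = 57.799 dB


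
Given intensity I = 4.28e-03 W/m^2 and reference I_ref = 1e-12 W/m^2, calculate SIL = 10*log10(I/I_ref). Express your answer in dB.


I / I_ref = 4.28e-03 / 1e-12 = 4.28e+09
SIL = 10 * log10(4.28e+09) = 96.314 dB


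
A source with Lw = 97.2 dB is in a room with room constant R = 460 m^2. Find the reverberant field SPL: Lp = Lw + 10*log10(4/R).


4/R = 4/460 = 0.00869565
Lp = 97.2 + 10*log10(0.00869565) = 76.593 dB


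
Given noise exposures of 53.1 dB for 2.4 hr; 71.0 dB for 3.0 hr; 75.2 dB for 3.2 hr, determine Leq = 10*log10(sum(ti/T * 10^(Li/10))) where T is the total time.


T_total = 2.4 + 3.0 + 3.2 = 8.6 hr
(2.4/8.6) * 10^(53.1/10) = 56978.7
(3.0/8.6) * 10^(71.0/10) = 4.3916e+06
(3.2/8.6) * 10^(75.2/10) = 1.23212e+07
Sum = 56978.7 + 4.3916e+06 + 1.23212e+07 = 1.67698e+07
Leq = 10*log10(1.67698e+07) = 72.245 dB


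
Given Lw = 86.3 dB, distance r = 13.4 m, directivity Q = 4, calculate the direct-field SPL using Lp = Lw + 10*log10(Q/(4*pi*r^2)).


4*pi*r^2 = 4*pi*13.4^2 = 2256.42 m^2
Q / (4*pi*r^2) = 4 / 2256.42 = 0.00177272
Lp = 86.3 + 10*log10(0.00177272) = 58.786 dB


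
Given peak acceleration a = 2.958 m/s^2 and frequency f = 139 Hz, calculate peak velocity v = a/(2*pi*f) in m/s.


omega = 2*pi*f = 2*pi*139 = 873.363 rad/s
v = a / omega = 2.958 / 873.363 = 0.0033869 m/s


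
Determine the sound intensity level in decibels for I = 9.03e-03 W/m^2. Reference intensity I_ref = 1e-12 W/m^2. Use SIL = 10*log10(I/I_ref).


I / I_ref = 9.03e-03 / 1e-12 = 9.03e+09
SIL = 10 * log10(9.03e+09) = 99.557 dB


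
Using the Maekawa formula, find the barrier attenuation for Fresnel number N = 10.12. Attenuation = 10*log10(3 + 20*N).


3 + 20*N = 3 + 20*10.12 = 205.4
Att = 10*log10(205.4) = 23.126 dB


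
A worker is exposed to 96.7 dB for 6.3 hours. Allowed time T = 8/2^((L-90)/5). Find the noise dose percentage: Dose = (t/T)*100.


T_allowed = 8 / 2^((96.7 - 90)/5) = 3.16017 hr
Dose = 6.3 / 3.16017 * 100 = 199.36 %


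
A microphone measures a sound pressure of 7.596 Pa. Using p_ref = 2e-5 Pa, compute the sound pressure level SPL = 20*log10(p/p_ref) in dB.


p / p_ref = 7.596 / 2e-5 = 379800
SPL = 20 * log10(379800) = 111.59 dB


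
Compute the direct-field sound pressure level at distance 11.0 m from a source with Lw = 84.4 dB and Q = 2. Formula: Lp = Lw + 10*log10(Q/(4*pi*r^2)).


4*pi*r^2 = 4*pi*11.0^2 = 1520.53 m^2
Q / (4*pi*r^2) = 2 / 1520.53 = 0.00131533
Lp = 84.4 + 10*log10(0.00131533) = 55.59 dB


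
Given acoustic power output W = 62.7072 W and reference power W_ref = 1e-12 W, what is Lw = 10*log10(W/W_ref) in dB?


W / W_ref = 62.7072 / 1e-12 = 6.27072e+13
Lw = 10 * log10(6.27072e+13) = 137.97 dB


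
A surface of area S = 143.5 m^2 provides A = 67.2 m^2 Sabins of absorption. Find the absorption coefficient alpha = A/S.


Absorption coefficient = absorbed power / incident power
alpha = A / S = 67.2 / 143.5 = 0.46829


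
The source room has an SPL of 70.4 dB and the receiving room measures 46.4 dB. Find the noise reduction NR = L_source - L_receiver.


NR = L_source - L_receiver (difference between source and receiving room levels)
NR = 70.4 - 46.4 = 24 dB


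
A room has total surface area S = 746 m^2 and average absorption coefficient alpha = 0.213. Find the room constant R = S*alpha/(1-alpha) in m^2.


R = 746 * 0.213 / (1 - 0.213) = 201.9 m^2


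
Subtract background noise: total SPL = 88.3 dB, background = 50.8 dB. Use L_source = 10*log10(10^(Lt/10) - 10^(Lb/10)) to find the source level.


10^(88.3/10) = 6.76083e+08
10^(50.8/10) = 120226
Difference = 6.76083e+08 - 120226 = 6.75963e+08
L_source = 10*log10(6.75963e+08) = 88.299 dB


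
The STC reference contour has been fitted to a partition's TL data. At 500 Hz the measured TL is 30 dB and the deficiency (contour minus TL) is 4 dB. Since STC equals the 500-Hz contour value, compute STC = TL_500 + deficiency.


By ASTM E413, STC = value of the fitted reference contour at 500 Hz.
Contour value at 500 Hz = TL_500 + deficiency = 30 + 4 = 34
STC = 34


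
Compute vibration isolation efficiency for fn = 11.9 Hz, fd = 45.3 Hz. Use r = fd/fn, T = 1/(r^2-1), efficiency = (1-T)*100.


r = 45.3 / 11.9 = 3.80672
r^2 - 1 = 3.80672^2 - 1 = 13.4911
T = 1/13.4911 = 0.0741229
Efficiency = (1 - 0.0741229)*100 = 92.588 %


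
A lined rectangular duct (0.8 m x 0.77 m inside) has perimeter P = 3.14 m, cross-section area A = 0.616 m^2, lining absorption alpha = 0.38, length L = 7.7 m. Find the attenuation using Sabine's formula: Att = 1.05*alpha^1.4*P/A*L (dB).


alpha^1.4 = 0.38^1.4 = 0.258046
Attenuation rate = 1.05 * alpha^1.4 * P / A
= 1.05 * 0.258046 * 3.14 / 0.616 = 1.38113 dB/m
Total Att = 1.38113 * 7.7 = 10.635 dB


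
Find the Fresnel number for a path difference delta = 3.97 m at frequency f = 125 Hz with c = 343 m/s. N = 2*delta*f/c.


N = 2*delta*f/c = 2*delta/lambda, where lambda = c/f
lambda = 343 / 125 = 2.744 m
N = 2 * 3.97 / 2.744 = 2.8936


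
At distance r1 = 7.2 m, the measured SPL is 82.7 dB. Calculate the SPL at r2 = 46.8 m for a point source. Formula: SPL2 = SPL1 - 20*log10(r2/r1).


r2/r1 = 46.8/7.2 = 6.5
Correction = 20*log10(6.5) = 16.2583 dB
SPL2 = 82.7 - 16.2583 = 66.442 dB


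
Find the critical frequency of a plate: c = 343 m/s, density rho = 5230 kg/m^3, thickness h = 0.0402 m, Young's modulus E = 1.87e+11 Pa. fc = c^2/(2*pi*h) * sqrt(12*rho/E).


12*rho/E = 12*5230/1.87e+11 = 3.35615e-07
sqrt(12*rho/E) = sqrt(3.35615e-07) = 0.000579323
c^2/(2*pi*h) = 343^2/(2*pi*0.0402) = 465782
fc = 465782 * 0.000579323 = 269.84 Hz


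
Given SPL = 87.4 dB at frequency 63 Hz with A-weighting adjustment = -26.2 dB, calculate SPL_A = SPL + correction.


A-weighting table: 63 Hz -> -26.2 dB correction
SPL_A = SPL + correction = 87.4 + (-26.2) = 61.2 dBA


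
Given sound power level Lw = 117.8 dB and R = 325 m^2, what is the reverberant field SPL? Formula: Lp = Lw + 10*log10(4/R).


4/R = 4/325 = 0.0123077
Lp = 117.8 + 10*log10(0.0123077) = 98.702 dB


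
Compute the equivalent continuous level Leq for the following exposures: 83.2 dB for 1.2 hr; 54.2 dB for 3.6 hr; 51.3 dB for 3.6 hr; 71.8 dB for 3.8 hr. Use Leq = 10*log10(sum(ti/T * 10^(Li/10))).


T_total = 1.2 + 3.6 + 3.6 + 3.8 = 12.2 hr
(1.2/12.2) * 10^(83.2/10) = 2.05505e+07
(3.6/12.2) * 10^(54.2/10) = 77614.5
(3.6/12.2) * 10^(51.3/10) = 39805.5
(3.8/12.2) * 10^(71.8/10) = 4.71437e+06
Sum = 2.05505e+07 + 77614.5 + 39805.5 + 4.71437e+06 = 2.53823e+07
Leq = 10*log10(2.53823e+07) = 74.045 dB


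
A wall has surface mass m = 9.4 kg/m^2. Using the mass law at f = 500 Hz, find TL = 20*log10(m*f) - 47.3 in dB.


m * f = 9.4 * 500 = 4700
20*log10(4700) = 73.442 dB
TL = 73.442 - 47.3 = 26.142 dB


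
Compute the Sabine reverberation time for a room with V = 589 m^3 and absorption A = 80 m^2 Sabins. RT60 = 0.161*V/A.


RT60 = 0.161 * 589 / 80 = 1.1854 s


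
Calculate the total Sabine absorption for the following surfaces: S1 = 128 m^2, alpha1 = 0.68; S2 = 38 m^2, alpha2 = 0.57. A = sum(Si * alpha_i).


128 * 0.68 = 87.04
38 * 0.57 = 21.66
A_total = 87.04 + 21.66 = 108.7 m^2


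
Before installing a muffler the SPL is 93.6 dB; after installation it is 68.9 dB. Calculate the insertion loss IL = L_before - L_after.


Insertion loss = SPL without muffler - SPL with muffler
IL = 93.6 - 68.9 = 24.7 dB


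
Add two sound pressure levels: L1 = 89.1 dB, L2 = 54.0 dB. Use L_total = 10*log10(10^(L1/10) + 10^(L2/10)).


10^(89.1/10) = 8.12831e+08
10^(54.0/10) = 251189
Sum = 8.12831e+08 + 251189 = 8.13082e+08
L_total = 10*log10(8.13082e+08) = 89.101 dB


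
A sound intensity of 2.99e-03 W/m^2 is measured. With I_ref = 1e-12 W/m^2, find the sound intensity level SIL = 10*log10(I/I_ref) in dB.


I / I_ref = 2.99e-03 / 1e-12 = 2.99e+09
SIL = 10 * log10(2.99e+09) = 94.757 dB


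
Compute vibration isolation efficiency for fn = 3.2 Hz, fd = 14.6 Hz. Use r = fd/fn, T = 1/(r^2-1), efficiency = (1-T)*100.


r = 14.6 / 3.2 = 4.5625
r^2 - 1 = 4.5625^2 - 1 = 19.8164
T = 1/19.8164 = 0.0504633
Efficiency = (1 - 0.0504633)*100 = 94.954 %


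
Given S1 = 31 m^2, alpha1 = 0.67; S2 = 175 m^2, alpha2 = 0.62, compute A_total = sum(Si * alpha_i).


31 * 0.67 = 20.77
175 * 0.62 = 108.5
A_total = 20.77 + 108.5 = 129.27 m^2


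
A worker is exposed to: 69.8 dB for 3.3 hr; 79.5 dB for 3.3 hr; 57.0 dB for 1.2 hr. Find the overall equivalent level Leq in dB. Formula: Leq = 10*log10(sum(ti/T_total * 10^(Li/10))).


T_total = 3.3 + 3.3 + 1.2 = 7.8 hr
(3.3/7.8) * 10^(69.8/10) = 4.04035e+06
(3.3/7.8) * 10^(79.5/10) = 3.77068e+07
(1.2/7.8) * 10^(57.0/10) = 77105.7
Sum = 4.04035e+06 + 3.77068e+07 + 77105.7 = 4.18243e+07
Leq = 10*log10(4.18243e+07) = 76.214 dB


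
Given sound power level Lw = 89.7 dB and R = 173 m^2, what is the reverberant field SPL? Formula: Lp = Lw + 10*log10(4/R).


4/R = 4/173 = 0.0231214
Lp = 89.7 + 10*log10(0.0231214) = 73.34 dB


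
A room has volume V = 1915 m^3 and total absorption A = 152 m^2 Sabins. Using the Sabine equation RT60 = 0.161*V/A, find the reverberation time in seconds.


RT60 = 0.161 * 1915 / 152 = 2.0284 s


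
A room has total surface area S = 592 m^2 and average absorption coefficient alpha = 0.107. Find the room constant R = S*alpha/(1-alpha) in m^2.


R = 592 * 0.107 / (1 - 0.107) = 70.934 m^2


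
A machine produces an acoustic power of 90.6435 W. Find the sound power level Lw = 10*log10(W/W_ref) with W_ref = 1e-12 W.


W / W_ref = 90.6435 / 1e-12 = 9.06435e+13
Lw = 10 * log10(9.06435e+13) = 139.57 dB


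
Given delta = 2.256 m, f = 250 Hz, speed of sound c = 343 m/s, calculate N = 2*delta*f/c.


N = 2*delta*f/c = 2*delta/lambda, where lambda = c/f
lambda = 343 / 250 = 1.372 m
N = 2 * 2.256 / 1.372 = 3.2886


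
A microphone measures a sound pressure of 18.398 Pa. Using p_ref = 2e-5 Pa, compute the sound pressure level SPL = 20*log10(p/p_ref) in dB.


p / p_ref = 18.398 / 2e-5 = 919900
SPL = 20 * log10(919900) = 119.27 dB


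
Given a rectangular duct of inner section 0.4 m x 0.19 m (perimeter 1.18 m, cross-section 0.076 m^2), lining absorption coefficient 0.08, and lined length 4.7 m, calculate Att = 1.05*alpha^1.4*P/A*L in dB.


alpha^1.4 = 0.08^1.4 = 0.029129
Attenuation rate = 1.05 * alpha^1.4 * P / A
= 1.05 * 0.029129 * 1.18 / 0.076 = 0.474879 dB/m
Total Att = 0.474879 * 4.7 = 2.2319 dB


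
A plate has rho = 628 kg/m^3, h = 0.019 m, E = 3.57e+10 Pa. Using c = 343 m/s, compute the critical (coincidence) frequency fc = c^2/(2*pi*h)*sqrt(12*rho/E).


12*rho/E = 12*628/3.57e+10 = 2.11092e-07
sqrt(12*rho/E) = sqrt(2.11092e-07) = 0.000459447
c^2/(2*pi*h) = 343^2/(2*pi*0.019) = 985496
fc = 985496 * 0.000459447 = 452.78 Hz


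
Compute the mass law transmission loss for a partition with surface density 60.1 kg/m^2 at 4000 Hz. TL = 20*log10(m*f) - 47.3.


m * f = 60.1 * 4000 = 240400
20*log10(240400) = 107.619 dB
TL = 107.619 - 47.3 = 60.319 dB


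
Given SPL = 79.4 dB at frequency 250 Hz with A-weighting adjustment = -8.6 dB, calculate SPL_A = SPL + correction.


A-weighting table: 250 Hz -> -8.6 dB correction
SPL_A = SPL + correction = 79.4 + (-8.6) = 70.8 dBA


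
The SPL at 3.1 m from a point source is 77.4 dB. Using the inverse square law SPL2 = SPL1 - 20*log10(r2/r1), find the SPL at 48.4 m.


r2/r1 = 48.4/3.1 = 15.6129
Correction = 20*log10(15.6129) = 23.8697 dB
SPL2 = 77.4 - 23.8697 = 53.53 dB


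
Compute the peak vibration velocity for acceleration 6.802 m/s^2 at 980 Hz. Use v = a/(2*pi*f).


omega = 2*pi*f = 2*pi*980 = 6157.52 rad/s
v = a / omega = 6.802 / 6157.52 = 0.0011047 m/s


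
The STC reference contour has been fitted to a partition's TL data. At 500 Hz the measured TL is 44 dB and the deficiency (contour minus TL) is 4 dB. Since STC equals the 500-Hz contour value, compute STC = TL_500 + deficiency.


By ASTM E413, STC = value of the fitted reference contour at 500 Hz.
Contour value at 500 Hz = TL_500 + deficiency = 44 + 4 = 48
STC = 48


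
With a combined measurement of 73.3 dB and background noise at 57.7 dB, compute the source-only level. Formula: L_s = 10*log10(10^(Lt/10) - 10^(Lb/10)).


10^(73.3/10) = 2.13796e+07
10^(57.7/10) = 588844
Difference = 2.13796e+07 - 588844 = 2.07908e+07
L_source = 10*log10(2.07908e+07) = 73.179 dB


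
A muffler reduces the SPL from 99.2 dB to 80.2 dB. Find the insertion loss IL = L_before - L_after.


Insertion loss = SPL without muffler - SPL with muffler
IL = 99.2 - 80.2 = 19 dB


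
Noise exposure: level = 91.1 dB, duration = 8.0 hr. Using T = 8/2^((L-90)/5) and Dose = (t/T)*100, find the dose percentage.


T_allowed = 8 / 2^((91.1 - 90)/5) = 6.86852 hr
Dose = 8.0 / 6.86852 * 100 = 116.47 %


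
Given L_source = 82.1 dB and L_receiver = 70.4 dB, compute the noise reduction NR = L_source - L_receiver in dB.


NR = L_source - L_receiver (difference between source and receiving room levels)
NR = 82.1 - 70.4 = 11.7 dB


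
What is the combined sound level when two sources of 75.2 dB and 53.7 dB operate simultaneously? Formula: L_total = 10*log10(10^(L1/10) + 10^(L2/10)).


10^(75.2/10) = 3.31131e+07
10^(53.7/10) = 234423
Sum = 3.31131e+07 + 234423 = 3.33475e+07
L_total = 10*log10(3.33475e+07) = 75.231 dB


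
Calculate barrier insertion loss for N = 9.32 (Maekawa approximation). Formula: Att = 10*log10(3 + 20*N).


3 + 20*N = 3 + 20*9.32 = 189.4
Att = 10*log10(189.4) = 22.774 dB


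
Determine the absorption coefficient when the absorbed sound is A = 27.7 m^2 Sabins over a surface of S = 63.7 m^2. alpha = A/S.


Absorption coefficient = absorbed power / incident power
alpha = A / S = 27.7 / 63.7 = 0.43485


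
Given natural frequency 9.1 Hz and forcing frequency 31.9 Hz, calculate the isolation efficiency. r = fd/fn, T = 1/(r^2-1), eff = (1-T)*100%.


r = 31.9 / 9.1 = 3.50549
r^2 - 1 = 3.50549^2 - 1 = 11.2885
T = 1/11.2885 = 0.0885857
Efficiency = (1 - 0.0885857)*100 = 91.141 %


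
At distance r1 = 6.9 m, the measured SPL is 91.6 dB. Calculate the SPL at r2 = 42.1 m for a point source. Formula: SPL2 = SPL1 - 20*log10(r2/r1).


r2/r1 = 42.1/6.9 = 6.10145
Correction = 20*log10(6.10145) = 15.7087 dB
SPL2 = 91.6 - 15.7087 = 75.891 dB


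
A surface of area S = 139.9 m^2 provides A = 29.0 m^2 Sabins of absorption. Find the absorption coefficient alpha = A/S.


Absorption coefficient = absorbed power / incident power
alpha = A / S = 29.0 / 139.9 = 0.20729


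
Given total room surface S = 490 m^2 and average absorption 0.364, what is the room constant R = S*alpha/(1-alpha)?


R = 490 * 0.364 / (1 - 0.364) = 280.44 m^2


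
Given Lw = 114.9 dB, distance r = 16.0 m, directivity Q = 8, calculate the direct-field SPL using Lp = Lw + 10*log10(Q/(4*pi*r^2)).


4*pi*r^2 = 4*pi*16.0^2 = 3216.99 m^2
Q / (4*pi*r^2) = 8 / 3216.99 = 0.0024868
Lp = 114.9 + 10*log10(0.0024868) = 88.856 dB


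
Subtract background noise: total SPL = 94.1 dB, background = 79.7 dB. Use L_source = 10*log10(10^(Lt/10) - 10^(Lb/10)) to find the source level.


10^(94.1/10) = 2.5704e+09
10^(79.7/10) = 9.33254e+07
Difference = 2.5704e+09 - 9.33254e+07 = 2.47707e+09
L_source = 10*log10(2.47707e+09) = 93.939 dB


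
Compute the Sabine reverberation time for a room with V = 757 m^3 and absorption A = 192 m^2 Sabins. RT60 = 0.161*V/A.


RT60 = 0.161 * 757 / 192 = 0.63478 s


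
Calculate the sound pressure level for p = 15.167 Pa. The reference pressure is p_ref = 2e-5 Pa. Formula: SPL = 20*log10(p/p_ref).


p / p_ref = 15.167 / 2e-5 = 758350
SPL = 20 * log10(758350) = 117.6 dB


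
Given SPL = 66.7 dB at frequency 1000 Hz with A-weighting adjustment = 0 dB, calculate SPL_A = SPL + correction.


A-weighting table: 1000 Hz -> 0 dB correction
SPL_A = SPL + correction = 66.7 + (0) = 66.7 dBA


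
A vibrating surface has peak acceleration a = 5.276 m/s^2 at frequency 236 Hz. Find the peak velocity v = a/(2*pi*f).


omega = 2*pi*f = 2*pi*236 = 1482.83 rad/s
v = a / omega = 5.276 / 1482.83 = 0.0035581 m/s


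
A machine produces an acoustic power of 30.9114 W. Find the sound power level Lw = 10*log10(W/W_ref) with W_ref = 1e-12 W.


W / W_ref = 30.9114 / 1e-12 = 3.09114e+13
Lw = 10 * log10(3.09114e+13) = 134.9 dB


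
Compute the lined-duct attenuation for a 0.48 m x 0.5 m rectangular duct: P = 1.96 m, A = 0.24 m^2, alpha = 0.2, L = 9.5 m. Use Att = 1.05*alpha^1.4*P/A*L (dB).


alpha^1.4 = 0.2^1.4 = 0.105061
Attenuation rate = 1.05 * alpha^1.4 * P / A
= 1.05 * 0.105061 * 1.96 / 0.24 = 0.900898 dB/m
Total Att = 0.900898 * 9.5 = 8.5585 dB


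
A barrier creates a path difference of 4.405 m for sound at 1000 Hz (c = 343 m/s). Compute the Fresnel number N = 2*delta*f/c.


N = 2*delta*f/c = 2*delta/lambda, where lambda = c/f
lambda = 343 / 1000 = 0.343 m
N = 2 * 4.405 / 0.343 = 25.685


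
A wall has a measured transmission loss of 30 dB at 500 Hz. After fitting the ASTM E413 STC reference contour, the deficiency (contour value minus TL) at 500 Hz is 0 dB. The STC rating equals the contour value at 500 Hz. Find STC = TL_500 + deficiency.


By ASTM E413, STC = value of the fitted reference contour at 500 Hz.
Contour value at 500 Hz = TL_500 + deficiency = 30 + 0 = 30
STC = 30


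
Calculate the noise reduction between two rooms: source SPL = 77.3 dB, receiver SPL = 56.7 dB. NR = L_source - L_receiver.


NR = L_source - L_receiver (difference between source and receiving room levels)
NR = 77.3 - 56.7 = 20.6 dB


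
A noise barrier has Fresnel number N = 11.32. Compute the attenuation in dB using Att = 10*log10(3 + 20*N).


3 + 20*N = 3 + 20*11.32 = 229.4
Att = 10*log10(229.4) = 23.606 dB


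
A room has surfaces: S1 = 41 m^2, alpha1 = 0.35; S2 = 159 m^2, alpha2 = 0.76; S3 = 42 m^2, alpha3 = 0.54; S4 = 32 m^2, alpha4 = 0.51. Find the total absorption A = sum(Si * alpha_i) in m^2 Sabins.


41 * 0.35 = 14.35
159 * 0.76 = 120.84
42 * 0.54 = 22.68
32 * 0.51 = 16.32
A_total = 14.35 + 120.84 + 22.68 + 16.32 = 174.19 m^2


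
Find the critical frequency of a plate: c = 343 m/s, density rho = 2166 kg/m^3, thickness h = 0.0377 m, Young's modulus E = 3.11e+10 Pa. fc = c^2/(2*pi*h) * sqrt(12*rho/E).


12*rho/E = 12*2166/3.11e+10 = 8.35756e-07
sqrt(12*rho/E) = sqrt(8.35756e-07) = 0.000914197
c^2/(2*pi*h) = 343^2/(2*pi*0.0377) = 496669
fc = 496669 * 0.000914197 = 454.05 Hz


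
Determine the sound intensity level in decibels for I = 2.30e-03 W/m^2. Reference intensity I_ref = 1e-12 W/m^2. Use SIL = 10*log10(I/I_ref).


I / I_ref = 2.30e-03 / 1e-12 = 2.3e+09
SIL = 10 * log10(2.3e+09) = 93.617 dB


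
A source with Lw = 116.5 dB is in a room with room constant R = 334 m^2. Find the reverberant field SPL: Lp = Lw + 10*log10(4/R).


4/R = 4/334 = 0.011976
Lp = 116.5 + 10*log10(0.011976) = 97.283 dB


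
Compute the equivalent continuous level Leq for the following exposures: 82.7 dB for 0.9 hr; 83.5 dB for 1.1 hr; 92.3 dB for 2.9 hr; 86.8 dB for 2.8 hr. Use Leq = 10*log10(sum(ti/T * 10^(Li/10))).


T_total = 0.9 + 1.1 + 2.9 + 2.8 = 7.7 hr
(0.9/7.7) * 10^(82.7/10) = 2.17647e+07
(1.1/7.7) * 10^(83.5/10) = 3.19817e+07
(2.9/7.7) * 10^(92.3/10) = 6.39598e+08
(2.8/7.7) * 10^(86.8/10) = 1.74047e+08
Sum = 2.17647e+07 + 3.19817e+07 + 6.39598e+08 + 1.74047e+08 = 8.67391e+08
Leq = 10*log10(8.67391e+08) = 89.382 dB


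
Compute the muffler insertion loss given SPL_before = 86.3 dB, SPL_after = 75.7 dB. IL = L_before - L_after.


Insertion loss = SPL without muffler - SPL with muffler
IL = 86.3 - 75.7 = 10.6 dB


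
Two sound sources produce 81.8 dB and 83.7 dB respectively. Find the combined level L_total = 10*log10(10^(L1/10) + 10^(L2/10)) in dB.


10^(81.8/10) = 1.51356e+08
10^(83.7/10) = 2.34423e+08
Sum = 1.51356e+08 + 2.34423e+08 = 3.85779e+08
L_total = 10*log10(3.85779e+08) = 85.863 dB


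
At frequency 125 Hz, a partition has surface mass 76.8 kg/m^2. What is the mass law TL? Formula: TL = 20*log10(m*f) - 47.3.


m * f = 76.8 * 125 = 9600
20*log10(9600) = 79.6454 dB
TL = 79.6454 - 47.3 = 32.345 dB


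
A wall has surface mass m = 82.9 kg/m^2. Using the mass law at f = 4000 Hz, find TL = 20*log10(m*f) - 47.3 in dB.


m * f = 82.9 * 4000 = 331600
20*log10(331600) = 110.412 dB
TL = 110.412 - 47.3 = 63.112 dB


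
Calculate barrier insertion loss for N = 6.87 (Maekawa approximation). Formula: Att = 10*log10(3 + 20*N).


3 + 20*N = 3 + 20*6.87 = 140.4
Att = 10*log10(140.4) = 21.474 dB


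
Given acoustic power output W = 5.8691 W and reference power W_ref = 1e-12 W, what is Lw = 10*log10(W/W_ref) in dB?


W / W_ref = 5.8691 / 1e-12 = 5.8691e+12
Lw = 10 * log10(5.8691e+12) = 127.69 dB


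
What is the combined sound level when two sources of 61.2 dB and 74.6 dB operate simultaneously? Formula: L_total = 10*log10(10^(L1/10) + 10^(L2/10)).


10^(61.2/10) = 1.31826e+06
10^(74.6/10) = 2.88403e+07
Sum = 1.31826e+06 + 2.88403e+07 = 3.01586e+07
L_total = 10*log10(3.01586e+07) = 74.794 dB


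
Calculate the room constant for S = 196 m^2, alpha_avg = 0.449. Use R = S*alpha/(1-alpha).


R = 196 * 0.449 / (1 - 0.449) = 159.72 m^2


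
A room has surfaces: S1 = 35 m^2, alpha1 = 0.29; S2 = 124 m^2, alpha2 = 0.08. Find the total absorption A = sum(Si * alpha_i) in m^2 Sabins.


35 * 0.29 = 10.15
124 * 0.08 = 9.92
A_total = 10.15 + 9.92 = 20.07 m^2


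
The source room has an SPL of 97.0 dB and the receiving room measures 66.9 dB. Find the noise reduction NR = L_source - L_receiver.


NR = L_source - L_receiver (difference between source and receiving room levels)
NR = 97.0 - 66.9 = 30.1 dB


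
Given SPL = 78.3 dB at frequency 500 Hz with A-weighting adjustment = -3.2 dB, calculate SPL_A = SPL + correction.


A-weighting table: 500 Hz -> -3.2 dB correction
SPL_A = SPL + correction = 78.3 + (-3.2) = 75.1 dBA


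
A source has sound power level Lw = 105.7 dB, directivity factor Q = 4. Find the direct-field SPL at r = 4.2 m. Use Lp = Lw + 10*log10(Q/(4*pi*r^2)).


4*pi*r^2 = 4*pi*4.2^2 = 221.671 m^2
Q / (4*pi*r^2) = 4 / 221.671 = 0.0180448
Lp = 105.7 + 10*log10(0.0180448) = 88.264 dB


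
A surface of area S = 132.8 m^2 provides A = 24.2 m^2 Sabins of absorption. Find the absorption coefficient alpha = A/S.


Absorption coefficient = absorbed power / incident power
alpha = A / S = 24.2 / 132.8 = 0.18223


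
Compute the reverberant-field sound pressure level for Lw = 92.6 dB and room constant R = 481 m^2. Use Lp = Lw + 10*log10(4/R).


4/R = 4/481 = 0.00831601
Lp = 92.6 + 10*log10(0.00831601) = 71.799 dB


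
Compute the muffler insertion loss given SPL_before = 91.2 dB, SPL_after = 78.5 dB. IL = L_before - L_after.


Insertion loss = SPL without muffler - SPL with muffler
IL = 91.2 - 78.5 = 12.7 dB


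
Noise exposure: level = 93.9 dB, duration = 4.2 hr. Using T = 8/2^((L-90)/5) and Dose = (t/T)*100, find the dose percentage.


T_allowed = 8 / 2^((93.9 - 90)/5) = 4.65893 hr
Dose = 4.2 / 4.65893 * 100 = 90.149 %


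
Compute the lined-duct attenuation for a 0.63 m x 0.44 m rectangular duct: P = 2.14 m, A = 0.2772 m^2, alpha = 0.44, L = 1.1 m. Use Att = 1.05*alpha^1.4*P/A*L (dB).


alpha^1.4 = 0.44^1.4 = 0.316835
Attenuation rate = 1.05 * alpha^1.4 * P / A
= 1.05 * 0.316835 * 2.14 / 0.2772 = 2.56828 dB/m
Total Att = 2.56828 * 1.1 = 2.8251 dB


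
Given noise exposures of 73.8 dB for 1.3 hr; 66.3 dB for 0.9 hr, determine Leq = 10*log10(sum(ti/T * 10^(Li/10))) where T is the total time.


T_total = 1.3 + 0.9 = 2.2 hr
(1.3/2.2) * 10^(73.8/10) = 1.41749e+07
(0.9/2.2) * 10^(66.3/10) = 1.7451e+06
Sum = 1.41749e+07 + 1.7451e+06 = 1.592e+07
Leq = 10*log10(1.592e+07) = 72.019 dB
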